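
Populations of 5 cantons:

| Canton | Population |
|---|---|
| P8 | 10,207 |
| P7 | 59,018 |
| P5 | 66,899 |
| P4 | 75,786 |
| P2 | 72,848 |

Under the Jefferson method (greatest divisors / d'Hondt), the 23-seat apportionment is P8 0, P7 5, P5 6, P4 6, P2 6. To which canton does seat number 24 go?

P4

Priority for the next seat is population ÷ (current seats + 1).
Priorities: P8 10207.000, P7 9836.333, P5 9557.000, P4 10826.571, P2 10406.857.
Highest priority: P4.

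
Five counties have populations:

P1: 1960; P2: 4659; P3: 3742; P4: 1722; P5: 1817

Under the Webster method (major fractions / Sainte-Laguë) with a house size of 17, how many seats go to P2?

6

Standard divisor 13900/17 ≈ 817.647; standard quotas: P1 2.397, P2 5.698, P3 4.577, P4 2.106, P5 2.222.
Rounding to the nearest integer gives P1 2, P2 6, P3 5, P4 2, P5 2 — total 17, matching the house size, so no adjustment is needed.
P2 receives 6.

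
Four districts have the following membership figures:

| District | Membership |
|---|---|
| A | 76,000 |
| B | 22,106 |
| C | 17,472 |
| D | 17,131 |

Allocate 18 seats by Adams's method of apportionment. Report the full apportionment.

Standard divisor 132709/18 ≈ 7372.722; standard quotas: A 10.308, B 2.998, C 2.370, D 2.324.
Rounding up gives 11, 3, 3, 3 = 20 seats, so the divisor must be adjusted.
With modified divisor 8468.66: modified quotas A 8.974, B 2.610, C 2.063, D 2.023.
Rounding up: A 9, B 3, C 3, D 3 (total 18).

A: 9; B: 3; C: 3; D: 3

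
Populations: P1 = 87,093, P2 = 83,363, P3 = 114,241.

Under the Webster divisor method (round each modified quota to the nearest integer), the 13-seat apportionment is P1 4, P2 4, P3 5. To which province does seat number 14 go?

P3

Priority for the next seat is population ÷ (current seats + 0.5).
Priorities: P1 19354.000, P2 18525.111, P3 20771.091.
Highest priority: P3.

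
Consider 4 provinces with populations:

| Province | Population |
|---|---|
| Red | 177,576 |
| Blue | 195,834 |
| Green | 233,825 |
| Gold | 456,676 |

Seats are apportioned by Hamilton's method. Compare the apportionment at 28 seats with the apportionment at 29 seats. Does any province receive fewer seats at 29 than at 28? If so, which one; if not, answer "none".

none

At 28 seats: Red 5, Blue 5, Green 6, Gold 12.
At 29 seats: Red 5, Blue 5, Green 6, Gold 13.
No province's allocation decreased.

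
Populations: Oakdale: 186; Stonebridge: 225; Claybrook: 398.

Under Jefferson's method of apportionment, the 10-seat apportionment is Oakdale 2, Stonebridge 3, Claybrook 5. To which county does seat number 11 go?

Priority for the next seat is population ÷ (current seats + 1).
Priorities: Oakdale 62.000, Stonebridge 56.250, Claybrook 66.333.
Highest priority: Claybrook.

Claybrook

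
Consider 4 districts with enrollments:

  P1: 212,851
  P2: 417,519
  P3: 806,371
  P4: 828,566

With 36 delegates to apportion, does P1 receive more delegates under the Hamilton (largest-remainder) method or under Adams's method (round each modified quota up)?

Adams

Hamilton: P1 3, P2 7, P3 13, P4 13.
Adams: P1 4, P2 7, P3 12, P4 13.
P1 gets 3 under Hamilton and 4 under Adams.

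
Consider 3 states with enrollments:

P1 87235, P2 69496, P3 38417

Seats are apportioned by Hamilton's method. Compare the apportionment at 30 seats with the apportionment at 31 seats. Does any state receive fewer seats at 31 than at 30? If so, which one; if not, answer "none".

none

At 30 seats: P1 13, P2 11, P3 6.
At 31 seats: P1 14, P2 11, P3 6.
No state's allocation decreased.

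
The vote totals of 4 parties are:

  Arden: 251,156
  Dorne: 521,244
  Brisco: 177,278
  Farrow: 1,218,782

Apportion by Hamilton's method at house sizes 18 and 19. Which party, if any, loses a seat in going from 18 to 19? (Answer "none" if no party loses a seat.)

At 18 seats: Arden 2, Dorne 4, Brisco 2, Farrow 10.
At 19 seats: Arden 2, Dorne 5, Brisco 1, Farrow 11.
Brisco drops from 2 to 1.

Brisco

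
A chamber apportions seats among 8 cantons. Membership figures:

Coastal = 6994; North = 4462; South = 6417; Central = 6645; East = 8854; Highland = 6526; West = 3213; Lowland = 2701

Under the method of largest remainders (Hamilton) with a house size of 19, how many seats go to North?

The standard divisor is 45812/19 ≈ 2411.158.
Standard quotas: Coastal 2.9007, North 1.8506, South 2.6614, Central 2.7559, East 3.6721, Highland 2.7066, West 1.3326, Lowland 1.1202.
Lower quotas: Coastal 2, North 1, South 2, Central 2, East 3, Highland 2, West 1, Lowland 1 (sum 14, leaving 5 seats).
Remainders in descending order: Coastal 0.9007, North 0.8506, Central 0.7559, Highland 0.7066, East 0.6721, South 0.6614, West 0.3326, Lowland 0.1202.
The surplus seats go to Coastal, North, Central, Highland, East.
North receives 2.

2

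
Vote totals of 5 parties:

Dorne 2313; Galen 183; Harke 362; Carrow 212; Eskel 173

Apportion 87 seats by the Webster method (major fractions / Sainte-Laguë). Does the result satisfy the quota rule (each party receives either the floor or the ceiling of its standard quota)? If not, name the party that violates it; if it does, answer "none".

Dorne

Standard quotas: Dorne 62.051, Galen 4.909, Harke 9.711, Carrow 5.687, Eskel 4.641.
Webster allocation: Dorne 61, Galen 5, Harke 10, Carrow 6, Eskel 5.
Dorne has quota 62.051 (lower 62, upper 63) but receives 61 — outside the quota interval.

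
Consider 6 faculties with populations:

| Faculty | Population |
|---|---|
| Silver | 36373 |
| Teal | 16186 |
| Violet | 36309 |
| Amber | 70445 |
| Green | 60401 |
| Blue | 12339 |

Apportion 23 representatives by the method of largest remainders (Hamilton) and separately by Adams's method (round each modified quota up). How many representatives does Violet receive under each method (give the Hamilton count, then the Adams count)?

Hamilton: Silver 4, Teal 2, Violet 3, Amber 7, Green 6, Blue 1.
Adams: Silver 4, Teal 2, Violet 4, Amber 6, Green 5, Blue 2.
Violet gets 3 under Hamilton and 4 under Adams.

3 and 4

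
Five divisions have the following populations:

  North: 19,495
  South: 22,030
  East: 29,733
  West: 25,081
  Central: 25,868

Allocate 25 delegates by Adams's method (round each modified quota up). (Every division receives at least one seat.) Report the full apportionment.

North: 4, South: 5, East: 6, West: 5, Central: 5

Standard divisor 122207/25 ≈ 4888.28; standard quotas: North 3.988, South 4.507, East 6.083, West 5.131, Central 5.292.
Rounding up gives 4, 5, 7, 6, 6 = 28 seats, so the divisor must be adjusted.
With modified divisor 5300: modified quotas North 3.678, South 4.157, East 5.610, West 4.732, Central 4.881.
Rounding up: North 4, South 5, East 6, West 5, Central 5 (total 25).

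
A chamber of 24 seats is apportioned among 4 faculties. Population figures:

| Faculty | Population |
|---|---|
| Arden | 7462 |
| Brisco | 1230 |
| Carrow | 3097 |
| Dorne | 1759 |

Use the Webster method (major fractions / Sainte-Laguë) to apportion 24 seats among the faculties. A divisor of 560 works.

With modified divisor 560: modified quotas Arden 13.325, Brisco 2.196, Carrow 5.530, Dorne 3.141.
Rounding to the nearest integer: Arden 13, Brisco 2, Carrow 6, Dorne 3 (total 24).

Arden=13, Brisco=2, Carrow=6, Dorne=3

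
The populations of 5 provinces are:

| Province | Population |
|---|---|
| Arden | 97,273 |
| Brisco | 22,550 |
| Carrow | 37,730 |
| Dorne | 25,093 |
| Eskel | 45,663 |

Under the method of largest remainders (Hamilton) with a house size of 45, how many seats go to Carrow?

Total 228309; standard divisor 228309/45 ≈ 5073.533.
Standard quotas: Arden 19.1726, Brisco 4.4446, Carrow 7.4366, Dorne 4.9459, Eskel 9.0002.
Lower quotas: Arden 19, Brisco 4, Carrow 7, Dorne 4, Eskel 9 (sum 43, leaving 2 seats).
Remainders in descending order: Dorne 0.9459, Brisco 0.4446, Carrow 0.4366, Arden 0.1726, Eskel 0.0002.
The surplus seats go to Dorne, Brisco.
Carrow receives 7.

7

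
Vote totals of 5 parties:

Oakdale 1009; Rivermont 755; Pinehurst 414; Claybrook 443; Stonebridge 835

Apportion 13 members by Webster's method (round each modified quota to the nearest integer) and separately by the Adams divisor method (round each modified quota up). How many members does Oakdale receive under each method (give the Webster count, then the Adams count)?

4 and 3

Webster: Oakdale 4, Rivermont 3, Pinehurst 1, Claybrook 2, Stonebridge 3.
Adams: Oakdale 3, Rivermont 3, Pinehurst 2, Claybrook 2, Stonebridge 3.
Oakdale gets 4 under Webster and 3 under Adams.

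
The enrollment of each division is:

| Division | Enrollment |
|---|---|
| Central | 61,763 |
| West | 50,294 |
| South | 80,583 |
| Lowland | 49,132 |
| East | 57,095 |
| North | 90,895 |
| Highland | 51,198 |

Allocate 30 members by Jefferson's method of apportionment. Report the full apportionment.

Standard divisor 440960/30 ≈ 14698.667; standard quotas: Central 4.202, West 3.422, South 5.482, Lowland 3.343, East 3.884, North 6.184, Highland 3.483.
Rounding down gives 4, 3, 5, 3, 3, 6, 3 = 27 seats, so the divisor must be adjusted.
With modified divisor 12900: modified quotas Central 4.788, West 3.899, South 6.247, Lowland 3.809, East 4.426, North 7.046, Highland 3.969.
Rounding down: Central 4, West 3, South 6, Lowland 3, East 4, North 7, Highland 3 (total 30).

Central 4, West 3, South 6, Lowland 3, East 4, North 7, Highland 3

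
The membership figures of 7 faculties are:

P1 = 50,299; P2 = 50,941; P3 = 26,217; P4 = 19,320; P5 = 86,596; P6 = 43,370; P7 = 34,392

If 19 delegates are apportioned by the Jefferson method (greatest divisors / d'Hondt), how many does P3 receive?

Standard divisor 311135/19 ≈ 16375.526; standard quotas: P1 3.072, P2 3.111, P3 1.601, P4 1.180, P5 5.288, P6 2.648, P7 2.100.
Rounding down gives 3, 3, 1, 1, 5, 2, 2 = 17 seats, so the divisor must be adjusted.
With modified divisor 13800: modified quotas P1 3.645, P2 3.691, P3 1.900, P4 1.400, P5 6.275, P6 3.143, P7 2.492.
Rounding down: P1 3, P2 3, P3 1, P4 1, P5 6, P6 3, P7 2 (total 19).
P3 receives 1.

1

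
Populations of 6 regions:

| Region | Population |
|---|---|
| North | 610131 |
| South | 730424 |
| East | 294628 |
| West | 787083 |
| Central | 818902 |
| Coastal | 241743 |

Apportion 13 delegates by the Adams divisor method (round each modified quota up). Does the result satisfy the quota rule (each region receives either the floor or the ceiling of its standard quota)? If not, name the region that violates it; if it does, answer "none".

Standard quotas: North 2.277, South 2.726, East 1.100, West 2.938, Central 3.057, Coastal 0.902.
Adams allocation: North 2, South 3, East 1, West 3, Central 3, Coastal 1.
Every allocation lies between the lower and upper quota.

none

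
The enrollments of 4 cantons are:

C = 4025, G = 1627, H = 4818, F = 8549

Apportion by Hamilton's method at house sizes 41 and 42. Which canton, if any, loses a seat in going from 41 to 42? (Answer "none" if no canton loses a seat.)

At 41 seats: C 9, G 4, H 10, F 18.
At 42 seats: C 9, G 3, H 11, F 19.
G drops from 4 to 3.

G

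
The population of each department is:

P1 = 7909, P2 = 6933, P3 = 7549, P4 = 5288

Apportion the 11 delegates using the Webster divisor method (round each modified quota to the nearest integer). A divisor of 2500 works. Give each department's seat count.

With modified divisor 2500: modified quotas P1 3.164, P2 2.773, P3 3.020, P4 2.115.
Rounding to the nearest integer: P1 3, P2 3, P3 3, P4 2 (total 11).

P1 3, P2 3, P3 3, P4 2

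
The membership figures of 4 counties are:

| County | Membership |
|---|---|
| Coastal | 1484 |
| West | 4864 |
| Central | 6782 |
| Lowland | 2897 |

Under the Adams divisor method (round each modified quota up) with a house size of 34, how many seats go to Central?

Standard divisor 16027/34 ≈ 471.382; standard quotas: Coastal 3.148, West 10.319, Central 14.387, Lowland 6.146.
Rounding up gives 4, 11, 15, 7 = 37 seats, so the divisor must be adjusted.
With modified divisor 490: modified quotas Coastal 3.029, West 9.927, Central 13.841, Lowland 5.912.
Rounding up: Coastal 4, West 10, Central 14, Lowland 6 (total 34).
Central receives 14.

14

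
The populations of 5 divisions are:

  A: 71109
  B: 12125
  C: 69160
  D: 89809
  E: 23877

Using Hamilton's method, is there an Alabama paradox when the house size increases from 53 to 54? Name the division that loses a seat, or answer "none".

none

At 53 seats: A 14, B 2, C 14, D 18, E 5.
At 54 seats: A 14, B 3, C 14, D 18, E 5.
No division's allocation decreased.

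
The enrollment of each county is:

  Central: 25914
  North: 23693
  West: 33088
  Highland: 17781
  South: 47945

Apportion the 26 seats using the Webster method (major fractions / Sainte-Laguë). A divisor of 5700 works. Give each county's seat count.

Central 5; North 4; West 6; Highland 3; South 8

With modified divisor 5700: modified quotas Central 4.546, North 4.157, West 5.805, Highland 3.119, South 8.411.
Rounding to the nearest integer: Central 5, North 4, West 6, Highland 3, South 8 (total 26).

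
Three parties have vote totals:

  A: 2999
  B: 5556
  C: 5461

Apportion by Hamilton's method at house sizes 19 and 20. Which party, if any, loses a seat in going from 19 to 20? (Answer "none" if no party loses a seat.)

At 19 seats: A 4, B 8, C 7.
At 20 seats: A 4, B 8, C 8.
No party's allocation decreased.

none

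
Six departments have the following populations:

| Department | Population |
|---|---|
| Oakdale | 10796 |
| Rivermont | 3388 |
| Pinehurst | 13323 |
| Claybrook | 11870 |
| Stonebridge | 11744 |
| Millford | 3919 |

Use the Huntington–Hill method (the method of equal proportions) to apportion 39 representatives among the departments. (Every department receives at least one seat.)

Oakdale=8; Rivermont=2; Pinehurst=10; Claybrook=8; Stonebridge=8; Millford=3

With divisor 1402: modified quotas Oakdale 7.700, Rivermont 2.417, Pinehurst 9.503, Claybrook 8.466, Stonebridge 8.377, Millford 2.795.
Geometric-mean thresholds: Oakdale √(7·8)=7.483, Rivermont √(2·3)=2.449, Pinehurst √(9·10)=9.487, Claybrook √(8·9)=8.485, Stonebridge √(8·9)=8.485, Millford √(2·3)=2.449.
Each quota rounded against its threshold gives Oakdale 8, Rivermont 2, Pinehurst 10, Claybrook 8, Stonebridge 8, Millford 3 (total 39).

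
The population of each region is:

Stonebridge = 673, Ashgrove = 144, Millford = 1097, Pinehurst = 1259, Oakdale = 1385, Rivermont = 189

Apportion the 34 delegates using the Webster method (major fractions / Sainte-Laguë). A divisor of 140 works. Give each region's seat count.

Stonebridge 5; Ashgrove 1; Millford 8; Pinehurst 9; Oakdale 10; Rivermont 1

With modified divisor 140: modified quotas Stonebridge 4.807, Ashgrove 1.029, Millford 7.836, Pinehurst 8.993, Oakdale 9.893, Rivermont 1.350.
Rounding to the nearest integer: Stonebridge 5, Ashgrove 1, Millford 8, Pinehurst 9, Oakdale 10, Rivermont 1 (total 34).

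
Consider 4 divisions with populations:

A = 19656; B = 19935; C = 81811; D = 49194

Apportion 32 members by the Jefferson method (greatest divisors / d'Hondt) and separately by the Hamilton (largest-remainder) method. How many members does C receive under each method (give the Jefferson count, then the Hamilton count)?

Jefferson: A 3, B 4, C 16, D 9.
Hamilton: A 4, B 4, C 15, D 9.
C gets 16 under Jefferson and 15 under Hamilton.

16 and 15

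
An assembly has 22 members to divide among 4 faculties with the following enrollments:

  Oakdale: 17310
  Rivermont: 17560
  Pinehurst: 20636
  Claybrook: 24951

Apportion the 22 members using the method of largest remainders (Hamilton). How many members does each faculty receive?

The standard divisor is 80457/22 ≈ 3657.136.
Standard quotas: Oakdale 4.7332, Rivermont 4.8016, Pinehurst 5.6427, Claybrook 6.8226.
Lower quotas: Oakdale 4, Rivermont 4, Pinehurst 5, Claybrook 6 (sum 19, leaving 3 seats).
Remainders in descending order: Claybrook 0.8226, Rivermont 0.8016, Oakdale 0.7332, Pinehurst 0.6427.
The surplus seats go to Claybrook, Rivermont, Oakdale.

Oakdale 5, Rivermont 5, Pinehurst 5, Claybrook 7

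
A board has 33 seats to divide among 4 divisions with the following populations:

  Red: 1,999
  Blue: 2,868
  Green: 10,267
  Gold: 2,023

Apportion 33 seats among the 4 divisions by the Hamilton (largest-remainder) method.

Red 4, Blue 5, Green 20, Gold 4

Standard divisor: 17157 ÷ 33 ≈ 519.909.
Standard quotas: Red 3.8449, Blue 5.5163, Green 19.7477, Gold 3.8911.
Lower quotas: Red 3, Blue 5, Green 19, Gold 3 (sum 30, leaving 3 seats).
Remainders in descending order: Gold 0.8911, Red 0.8449, Green 0.7477, Blue 0.5163.
The surplus seats go to Gold, Red, Green.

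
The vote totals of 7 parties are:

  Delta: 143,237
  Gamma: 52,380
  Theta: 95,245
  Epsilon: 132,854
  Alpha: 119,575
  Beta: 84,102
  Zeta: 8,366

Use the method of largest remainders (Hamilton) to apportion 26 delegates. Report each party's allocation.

Delta: 6, Gamma: 2, Theta: 4, Epsilon: 5, Alpha: 5, Beta: 4, Zeta: 0

Total 635759; standard divisor 635759/26 ≈ 24452.269.
Standard quotas: Delta 5.8578, Gamma 2.1421, Theta 3.8951, Epsilon 5.4332, Alpha 4.8901, Beta 3.4394, Zeta 0.3421.
Lower quotas: Delta 5, Gamma 2, Theta 3, Epsilon 5, Alpha 4, Beta 3, Zeta 0 (sum 22, leaving 4 seats).
Remainders in descending order: Theta 0.8951, Alpha 0.8901, Delta 0.8578, Beta 0.4394, Epsilon 0.4332, Zeta 0.3421, Gamma 0.1421.
Largest remainders: Theta, Alpha, Delta, Beta receive the extra seats.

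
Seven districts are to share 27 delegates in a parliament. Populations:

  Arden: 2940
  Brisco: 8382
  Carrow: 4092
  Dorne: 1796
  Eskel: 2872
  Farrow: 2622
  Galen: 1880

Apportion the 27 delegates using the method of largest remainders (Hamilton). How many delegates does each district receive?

Arden 3, Brisco 9, Carrow 5, Dorne 2, Eskel 3, Farrow 3, Galen 2

The standard divisor is 24584/27 ≈ 910.519.
Standard quotas: Arden 3.2289, Brisco 9.2057, Carrow 4.4941, Dorne 1.9725, Eskel 3.1542, Farrow 2.8797, Galen 2.0648.
Lower quotas: Arden 3, Brisco 9, Carrow 4, Dorne 1, Eskel 3, Farrow 2, Galen 2 (sum 24, leaving 3 seats).
Remainders in descending order: Dorne 0.9725, Farrow 0.8797, Carrow 0.4941, Arden 0.2289, Brisco 0.2057, Eskel 0.1542, Galen 0.0648.
The surplus seats go to Dorne, Farrow, Carrow.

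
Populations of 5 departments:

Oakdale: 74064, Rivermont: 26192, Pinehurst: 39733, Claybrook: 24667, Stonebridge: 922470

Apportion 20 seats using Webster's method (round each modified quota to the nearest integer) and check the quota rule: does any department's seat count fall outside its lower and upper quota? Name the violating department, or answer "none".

Stonebridge

Standard quotas: Oakdale 1.363, Rivermont 0.482, Pinehurst 0.731, Claybrook 0.454, Stonebridge 16.971.
Webster allocation: Oakdale 1, Rivermont 0, Pinehurst 1, Claybrook 0, Stonebridge 18.
Stonebridge has quota 16.971 (lower 16, upper 17) but receives 18 — outside the quota interval.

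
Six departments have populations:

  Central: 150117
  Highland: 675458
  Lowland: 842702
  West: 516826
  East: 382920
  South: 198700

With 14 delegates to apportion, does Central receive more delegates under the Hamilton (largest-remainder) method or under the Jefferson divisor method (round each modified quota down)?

Hamilton: Central 1, Highland 3, Lowland 4, West 3, East 2, South 1.
Jefferson: Central 0, Highland 4, Lowland 4, West 3, East 2, South 1.
Central gets 1 under Hamilton and 0 under Jefferson.

Hamilton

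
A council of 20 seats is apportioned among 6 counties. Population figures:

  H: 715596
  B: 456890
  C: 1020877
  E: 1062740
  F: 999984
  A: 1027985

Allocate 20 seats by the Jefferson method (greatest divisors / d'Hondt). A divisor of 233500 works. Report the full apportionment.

With modified divisor 233500: modified quotas H 3.065, B 1.957, C 4.372, E 4.551, F 4.283, A 4.403.
Rounding down: H 3, B 1, C 4, E 4, F 4, A 4 (total 20).

H 3; B 1; C 4; E 4; F 4; A 4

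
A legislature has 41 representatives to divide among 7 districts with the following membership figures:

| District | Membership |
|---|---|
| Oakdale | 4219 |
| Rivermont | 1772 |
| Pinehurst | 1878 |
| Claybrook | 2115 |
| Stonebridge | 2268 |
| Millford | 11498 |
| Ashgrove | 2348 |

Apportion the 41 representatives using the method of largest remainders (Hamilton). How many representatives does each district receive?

The standard divisor is 26098/41 ≈ 636.537.
Standard quotas: Oakdale 6.6281, Rivermont 2.7838, Pinehurst 2.9503, Claybrook 3.3227, Stonebridge 3.5630, Millford 18.0634, Ashgrove 3.6887.
Lower quotas: Oakdale 6, Rivermont 2, Pinehurst 2, Claybrook 3, Stonebridge 3, Millford 18, Ashgrove 3 (sum 37, leaving 4 seats).
Remainders in descending order: Pinehurst 0.9503, Rivermont 0.7838, Ashgrove 0.6887, Oakdale 0.6281, Stonebridge 0.5630, Claybrook 0.3227, Millford 0.0634.
The surplus seats go to Pinehurst, Rivermont, Ashgrove, Oakdale.

Oakdale 7, Rivermont 3, Pinehurst 3, Claybrook 3, Stonebridge 3, Millford 18, Ashgrove 4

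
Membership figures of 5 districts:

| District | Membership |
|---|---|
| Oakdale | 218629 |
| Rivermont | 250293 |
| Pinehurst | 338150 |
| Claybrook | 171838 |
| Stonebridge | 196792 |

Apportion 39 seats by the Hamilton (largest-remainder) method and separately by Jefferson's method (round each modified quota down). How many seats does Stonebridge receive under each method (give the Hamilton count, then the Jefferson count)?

Hamilton: Oakdale 7, Rivermont 8, Pinehurst 11, Claybrook 6, Stonebridge 7.
Jefferson: Oakdale 7, Rivermont 8, Pinehurst 12, Claybrook 6, Stonebridge 6.
Stonebridge gets 7 under Hamilton and 6 under Jefferson.

7 and 6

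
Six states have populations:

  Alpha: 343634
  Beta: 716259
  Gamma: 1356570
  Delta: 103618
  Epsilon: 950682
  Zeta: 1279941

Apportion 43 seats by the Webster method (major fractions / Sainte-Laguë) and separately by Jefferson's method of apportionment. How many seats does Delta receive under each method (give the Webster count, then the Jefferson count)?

1 and 0

Webster: Alpha 3, Beta 6, Gamma 12, Delta 1, Epsilon 9, Zeta 12.
Jefferson: Alpha 3, Beta 6, Gamma 13, Delta 0, Epsilon 9, Zeta 12.
Delta gets 1 under Webster and 0 under Jefferson.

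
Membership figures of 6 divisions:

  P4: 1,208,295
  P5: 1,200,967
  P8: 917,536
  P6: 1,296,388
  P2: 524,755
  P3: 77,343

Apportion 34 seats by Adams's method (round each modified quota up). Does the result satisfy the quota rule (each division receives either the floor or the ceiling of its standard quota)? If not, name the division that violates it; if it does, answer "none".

none

Standard quotas: P4 7.862, P5 7.814, P8 5.970, P6 8.435, P2 3.414, P3 0.503.
Adams allocation: P4 8, P5 7, P8 6, P6 8, P2 4, P3 1.
Every allocation lies between the lower and upper quota.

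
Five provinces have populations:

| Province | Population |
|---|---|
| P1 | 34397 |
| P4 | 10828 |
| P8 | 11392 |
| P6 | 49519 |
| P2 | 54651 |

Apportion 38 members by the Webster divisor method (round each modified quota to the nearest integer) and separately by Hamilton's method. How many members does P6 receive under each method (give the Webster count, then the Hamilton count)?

Webster: P1 8, P4 3, P8 3, P6 11, P2 13.
Hamilton: P1 8, P4 2, P8 3, P6 12, P2 13.
P6 gets 11 under Webster and 12 under Hamilton.

11 and 12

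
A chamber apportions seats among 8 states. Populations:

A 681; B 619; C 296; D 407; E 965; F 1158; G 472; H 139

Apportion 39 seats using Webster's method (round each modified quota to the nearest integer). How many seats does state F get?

10

Standard divisor 4737/39 ≈ 121.462; standard quotas: A 5.607, B 5.096, C 2.437, D 3.351, E 7.945, F 9.534, G 3.886, H 1.144.
Rounding to the nearest integer gives A 6, B 5, C 2, D 3, E 8, F 10, G 4, H 1 — total 39, matching the house size, so no adjustment is needed.
F receives 10.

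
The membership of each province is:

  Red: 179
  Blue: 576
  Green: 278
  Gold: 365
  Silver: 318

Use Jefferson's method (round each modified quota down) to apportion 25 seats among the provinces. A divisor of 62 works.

With modified divisor 62: modified quotas Red 2.887, Blue 9.290, Green 4.484, Gold 5.887, Silver 5.129.
Rounding down: Red 2, Blue 9, Green 4, Gold 5, Silver 5 (total 25).

Red=2, Blue=9, Green=4, Gold=5, Silver=5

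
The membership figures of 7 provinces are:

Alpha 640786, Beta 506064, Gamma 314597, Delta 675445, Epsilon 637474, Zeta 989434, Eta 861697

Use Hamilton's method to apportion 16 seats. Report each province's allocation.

Alpha 2, Beta 2, Gamma 1, Delta 2, Epsilon 2, Zeta 4, Eta 3

Total 4625497; standard divisor 4625497/16 ≈ 289093.562.
Standard quotas: Alpha 2.2165, Beta 1.7505, Gamma 1.0882, Delta 2.3364, Epsilon 2.2051, Zeta 3.4225, Eta 2.9807.
Lower quotas: Alpha 2, Beta 1, Gamma 1, Delta 2, Epsilon 2, Zeta 3, Eta 2 (sum 13, leaving 3 seats).
Remainders in descending order: Eta 0.9807, Beta 0.7505, Zeta 0.4225, Delta 0.3364, Alpha 0.2165, Epsilon 0.2051, Gamma 0.0882.
Largest remainders: Eta, Beta, Zeta receive the extra seats.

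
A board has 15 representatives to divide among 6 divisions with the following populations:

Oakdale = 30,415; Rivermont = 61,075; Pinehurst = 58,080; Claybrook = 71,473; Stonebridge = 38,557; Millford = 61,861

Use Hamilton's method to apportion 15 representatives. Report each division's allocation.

Total 321461; standard divisor 321461/15 ≈ 21430.733.
Standard quotas: Oakdale 1.4192, Rivermont 2.8499, Pinehurst 2.7101, Claybrook 3.3351, Stonebridge 1.7991, Millford 2.8866.
Lower quotas: Oakdale 1, Rivermont 2, Pinehurst 2, Claybrook 3, Stonebridge 1, Millford 2 (sum 11, leaving 4 seats).
Remainders in descending order: Millford 0.8866, Rivermont 0.8499, Stonebridge 0.7991, Pinehurst 0.7101, Oakdale 0.4192, Claybrook 0.3351.
Largest remainders: Millford, Rivermont, Stonebridge, Pinehurst receive the extra seats.

Oakdale: 1, Rivermont: 3, Pinehurst: 3, Claybrook: 3, Stonebridge: 2, Millford: 3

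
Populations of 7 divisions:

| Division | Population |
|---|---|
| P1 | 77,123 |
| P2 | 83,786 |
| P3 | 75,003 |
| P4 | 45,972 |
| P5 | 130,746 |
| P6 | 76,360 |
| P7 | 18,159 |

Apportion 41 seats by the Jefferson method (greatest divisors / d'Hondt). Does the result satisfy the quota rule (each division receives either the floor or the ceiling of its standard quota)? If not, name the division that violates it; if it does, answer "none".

Standard quotas: P1 6.235, P2 6.774, P3 6.064, P4 3.717, P5 10.570, P6 6.173, P7 1.468.
Jefferson allocation: P1 6, P2 7, P3 6, P4 4, P5 11, P6 6, P7 1.
Every allocation lies between the lower and upper quota.

none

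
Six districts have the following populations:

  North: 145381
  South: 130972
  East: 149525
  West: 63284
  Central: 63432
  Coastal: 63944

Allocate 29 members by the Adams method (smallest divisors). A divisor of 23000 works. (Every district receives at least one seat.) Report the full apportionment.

North: 7, South: 6, East: 7, West: 3, Central: 3, Coastal: 3

With modified divisor 23000: modified quotas North 6.321, South 5.694, East 6.501, West 2.751, Central 2.758, Coastal 2.780.
Rounding up: North 7, South 6, East 7, West 3, Central 3, Coastal 3 (total 29).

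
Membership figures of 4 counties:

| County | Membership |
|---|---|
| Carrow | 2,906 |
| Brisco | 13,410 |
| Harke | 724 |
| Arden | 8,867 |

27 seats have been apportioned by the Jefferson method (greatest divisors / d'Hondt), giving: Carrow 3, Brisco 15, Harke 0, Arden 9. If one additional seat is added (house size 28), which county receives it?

Arden

Priority for the next seat is population ÷ (current seats + 1).
Priorities: Carrow 726.500, Brisco 838.125, Harke 724.000, Arden 886.700.
Highest priority: Arden.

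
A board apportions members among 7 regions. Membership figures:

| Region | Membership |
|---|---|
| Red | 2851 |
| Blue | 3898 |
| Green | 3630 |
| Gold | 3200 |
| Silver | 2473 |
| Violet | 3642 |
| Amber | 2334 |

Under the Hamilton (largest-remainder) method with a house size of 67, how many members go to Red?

9

Standard divisor: 22028 ÷ 67 ≈ 328.776.
Standard quotas: Red 8.672, Blue 11.856, Green 11.041, Gold 9.733, Silver 7.522, Violet 11.077, Amber 7.099.
Lower quotas: Red 8, Blue 11, Green 11, Gold 9, Silver 7, Violet 11, Amber 7 (sum 64, leaving 3 seats).
Remainders in descending order: Blue 0.856, Gold 0.733, Red 0.672, Silver 0.522, Amber 0.099, Violet 0.077, Green 0.041.
Largest remainders: Blue, Gold, Red receive the extra seats.
Red receives 9.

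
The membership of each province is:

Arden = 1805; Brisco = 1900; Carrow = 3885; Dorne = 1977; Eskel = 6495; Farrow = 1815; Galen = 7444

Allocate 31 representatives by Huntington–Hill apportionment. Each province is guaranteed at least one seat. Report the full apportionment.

With divisor 796: modified quotas Arden 2.268, Brisco 2.387, Carrow 4.881, Dorne 2.484, Eskel 8.160, Farrow 2.280, Galen 9.352.
Geometric-mean thresholds: Arden √(2·3)=2.449, Brisco √(2·3)=2.449, Carrow √(4·5)=4.472, Dorne √(2·3)=2.449, Eskel √(8·9)=8.485, Farrow √(2·3)=2.449, Galen √(9·10)=9.487.
Each quota rounded against its threshold gives Arden 2, Brisco 2, Carrow 5, Dorne 3, Eskel 8, Farrow 2, Galen 9 (total 31).

Arden 2, Brisco 2, Carrow 5, Dorne 3, Eskel 8, Farrow 2, Galen 9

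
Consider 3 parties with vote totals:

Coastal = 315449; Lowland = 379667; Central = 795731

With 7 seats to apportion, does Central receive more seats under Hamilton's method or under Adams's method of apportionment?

Hamilton: Coastal 1, Lowland 2, Central 4.
Adams: Coastal 2, Lowland 2, Central 3.
Central gets 4 under Hamilton and 3 under Adams.

Hamilton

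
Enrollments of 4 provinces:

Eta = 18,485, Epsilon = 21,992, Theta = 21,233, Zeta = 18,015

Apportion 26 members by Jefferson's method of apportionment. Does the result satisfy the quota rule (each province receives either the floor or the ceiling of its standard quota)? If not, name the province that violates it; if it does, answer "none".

none

Standard quotas: Eta 6.028, Epsilon 7.172, Theta 6.925, Zeta 5.875.
Jefferson allocation: Eta 6, Epsilon 7, Theta 7, Zeta 6.
Every allocation lies between the lower and upper quota.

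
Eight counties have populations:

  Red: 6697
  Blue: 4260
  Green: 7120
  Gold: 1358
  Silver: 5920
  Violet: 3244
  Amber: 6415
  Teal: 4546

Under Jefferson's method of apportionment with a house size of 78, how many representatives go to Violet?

6

Standard divisor 39560/78 ≈ 507.179; standard quotas: Red 13.204, Blue 8.399, Green 14.038, Gold 2.678, Silver 11.672, Violet 6.396, Amber 12.648, Teal 8.963.
Rounding down gives 13, 8, 14, 2, 11, 6, 12, 8 = 74 seats, so the divisor must be adjusted.
With modified divisor 477: modified quotas Red 14.040, Blue 8.931, Green 14.927, Gold 2.847, Silver 12.411, Violet 6.801, Amber 13.449, Teal 9.530.
Rounding down: Red 14, Blue 8, Green 14, Gold 2, Silver 12, Violet 6, Amber 13, Teal 9 (total 78).
Violet receives 6.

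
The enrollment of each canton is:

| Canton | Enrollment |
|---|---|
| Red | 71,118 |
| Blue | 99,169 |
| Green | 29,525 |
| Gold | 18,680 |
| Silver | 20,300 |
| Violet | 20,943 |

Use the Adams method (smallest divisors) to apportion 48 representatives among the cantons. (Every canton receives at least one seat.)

Red: 13, Blue: 17, Green: 6, Gold: 4, Silver: 4, Violet: 4

Standard divisor 259735/48 ≈ 5411.146; standard quotas: Red 13.143, Blue 18.327, Green 5.456, Gold 3.452, Silver 3.752, Violet 3.870.
Rounding up gives 14, 19, 6, 4, 4, 4 = 51 seats, so the divisor must be adjusted.
With modified divisor 5870: modified quotas Red 12.116, Blue 16.894, Green 5.030, Gold 3.182, Silver 3.458, Violet 3.568.
Rounding up: Red 13, Blue 17, Green 6, Gold 4, Silver 4, Violet 4 (total 48).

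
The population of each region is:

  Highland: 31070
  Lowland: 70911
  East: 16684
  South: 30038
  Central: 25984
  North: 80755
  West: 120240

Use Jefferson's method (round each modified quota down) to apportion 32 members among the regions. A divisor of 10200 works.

Highland: 3, Lowland: 6, East: 1, South: 2, Central: 2, North: 7, West: 11

With modified divisor 10200: modified quotas Highland 3.046, Lowland 6.952, East 1.636, South 2.945, Central 2.547, North 7.917, West 11.788.
Rounding down: Highland 3, Lowland 6, East 1, South 2, Central 2, North 7, West 11 (total 32).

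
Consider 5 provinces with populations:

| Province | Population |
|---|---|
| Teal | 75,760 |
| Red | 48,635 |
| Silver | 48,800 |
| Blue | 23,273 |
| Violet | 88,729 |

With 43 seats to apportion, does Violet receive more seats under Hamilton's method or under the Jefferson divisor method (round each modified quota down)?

Jefferson

Hamilton: Teal 12, Red 7, Silver 7, Blue 4, Violet 13.
Jefferson: Teal 12, Red 7, Silver 7, Blue 3, Violet 14.
Violet gets 13 under Hamilton and 14 under Jefferson.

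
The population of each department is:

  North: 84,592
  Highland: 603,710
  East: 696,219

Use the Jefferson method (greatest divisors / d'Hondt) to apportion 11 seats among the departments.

Standard divisor 1384521/11 ≈ 125865.545; standard quotas: North 0.672, Highland 4.796, East 5.531.
Rounding down gives 0, 4, 5 = 9 seats, so the divisor must be adjusted.
With modified divisor 108300: modified quotas North 0.781, Highland 5.574, East 6.429.
Rounding down: North 0, Highland 5, East 6 (total 11).

North: 0, Highland: 5, East: 6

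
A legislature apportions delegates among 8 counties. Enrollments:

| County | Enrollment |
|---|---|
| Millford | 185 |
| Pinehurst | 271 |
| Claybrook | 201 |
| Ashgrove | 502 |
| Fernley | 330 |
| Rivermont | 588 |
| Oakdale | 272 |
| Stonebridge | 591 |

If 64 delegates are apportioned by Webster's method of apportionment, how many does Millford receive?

4

Standard divisor 2940/64 ≈ 45.938; standard quotas: Millford 4.027, Pinehurst 5.899, Claybrook 4.376, Ashgrove 10.928, Fernley 7.184, Rivermont 12.800, Oakdale 5.921, Stonebridge 12.865.
Rounding to the nearest integer gives Millford 4, Pinehurst 6, Claybrook 4, Ashgrove 11, Fernley 7, Rivermont 13, Oakdale 6, Stonebridge 13 — total 64, matching the house size, so no adjustment is needed.
Millford receives 4.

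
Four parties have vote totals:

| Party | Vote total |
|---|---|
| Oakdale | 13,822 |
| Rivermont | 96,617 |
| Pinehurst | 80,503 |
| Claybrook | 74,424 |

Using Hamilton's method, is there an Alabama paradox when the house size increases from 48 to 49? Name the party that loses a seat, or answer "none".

Oakdale

At 48 seats: Oakdale 3, Rivermont 17, Pinehurst 15, Claybrook 13.
At 49 seats: Oakdale 2, Rivermont 18, Pinehurst 15, Claybrook 14.
Oakdale drops from 3 to 2.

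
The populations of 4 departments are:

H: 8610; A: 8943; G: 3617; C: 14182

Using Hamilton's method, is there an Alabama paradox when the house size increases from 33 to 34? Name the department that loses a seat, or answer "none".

G

At 33 seats: H 8, A 8, G 4, C 13.
At 34 seats: H 8, A 9, G 3, C 14.
G drops from 4 to 3.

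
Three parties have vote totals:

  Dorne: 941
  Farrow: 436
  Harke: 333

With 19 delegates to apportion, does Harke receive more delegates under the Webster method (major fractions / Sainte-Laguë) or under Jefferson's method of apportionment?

Webster: Dorne 10, Farrow 5, Harke 4.
Jefferson: Dorne 11, Farrow 5, Harke 3.
Harke gets 4 under Webster and 3 under Jefferson.

Webster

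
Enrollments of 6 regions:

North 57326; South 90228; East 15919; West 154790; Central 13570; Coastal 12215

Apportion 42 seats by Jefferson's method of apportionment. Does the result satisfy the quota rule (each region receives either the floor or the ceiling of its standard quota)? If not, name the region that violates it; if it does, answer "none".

Standard quotas: North 6.998, South 11.015, East 1.943, West 18.896, Central 1.657, Coastal 1.491.
Jefferson allocation: North 7, South 11, East 2, West 20, Central 1, Coastal 1.
West has quota 18.896 (lower 18, upper 19) but receives 20 — outside the quota interval.

West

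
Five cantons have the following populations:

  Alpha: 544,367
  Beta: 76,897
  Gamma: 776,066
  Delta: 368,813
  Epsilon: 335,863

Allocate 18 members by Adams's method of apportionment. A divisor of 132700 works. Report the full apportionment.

Alpha 5, Beta 1, Gamma 6, Delta 3, Epsilon 3

With modified divisor 132700: modified quotas Alpha 4.102, Beta 0.579, Gamma 5.848, Delta 2.779, Epsilon 2.531.
Rounding up: Alpha 5, Beta 1, Gamma 6, Delta 3, Epsilon 3 (total 18).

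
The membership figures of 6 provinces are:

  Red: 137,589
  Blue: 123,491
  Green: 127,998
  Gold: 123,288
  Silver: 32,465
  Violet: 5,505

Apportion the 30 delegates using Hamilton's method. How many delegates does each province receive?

Standard divisor: 550336 ÷ 30 ≈ 18344.533.
Standard quotas: Red 7.5003, Blue 6.7318, Green 6.9774, Gold 6.7207, Silver 1.7697, Violet 0.3001.
Lower quotas: Red 7, Blue 6, Green 6, Gold 6, Silver 1, Violet 0 (sum 26, leaving 4 seats).
Remainders in descending order: Green 0.9774, Silver 0.7697, Blue 0.7318, Gold 0.7207, Red 0.5003, Violet 0.3001.
The surplus seats go to Green, Silver, Blue, Gold.

Red 7, Blue 7, Green 7, Gold 7, Silver 2, Violet 0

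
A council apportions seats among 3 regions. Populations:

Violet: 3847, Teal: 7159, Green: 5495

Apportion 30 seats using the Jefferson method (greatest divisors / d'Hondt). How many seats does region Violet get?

Standard divisor 16501/30 ≈ 550.033; standard quotas: Violet 6.994, Teal 13.016, Green 9.990.
Rounding down gives 6, 13, 9 = 28 seats, so the divisor must be adjusted.
With modified divisor 530: modified quotas Violet 7.258, Teal 13.508, Green 10.368.
Rounding down: Violet 7, Teal 13, Green 10 (total 30).
Violet receives 7.

7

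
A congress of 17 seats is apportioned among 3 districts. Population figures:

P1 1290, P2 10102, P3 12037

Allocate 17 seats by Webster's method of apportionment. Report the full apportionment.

Standard divisor 23429/17 ≈ 1378.176; standard quotas: P1 0.936, P2 7.330, P3 8.734.
Rounding to the nearest integer gives P1 1, P2 7, P3 9 — total 17, matching the house size, so no adjustment is needed.

P1 1; P2 7; P3 9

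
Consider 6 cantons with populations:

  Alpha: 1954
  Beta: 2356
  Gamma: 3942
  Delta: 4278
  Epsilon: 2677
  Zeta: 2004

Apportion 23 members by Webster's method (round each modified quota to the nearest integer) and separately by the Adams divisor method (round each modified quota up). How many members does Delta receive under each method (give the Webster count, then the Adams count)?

Webster: Alpha 3, Beta 3, Gamma 5, Delta 6, Epsilon 3, Zeta 3.
Adams: Alpha 3, Beta 3, Gamma 5, Delta 5, Epsilon 4, Zeta 3.
Delta gets 6 under Webster and 5 under Adams.

6 and 5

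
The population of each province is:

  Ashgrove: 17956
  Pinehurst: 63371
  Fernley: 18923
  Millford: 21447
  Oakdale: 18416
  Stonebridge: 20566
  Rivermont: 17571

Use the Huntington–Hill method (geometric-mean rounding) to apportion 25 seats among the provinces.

Ashgrove=2, Pinehurst=9, Fernley=3, Millford=3, Oakdale=3, Stonebridge=3, Rivermont=2

With divisor 7399: modified quotas Ashgrove 2.427, Pinehurst 8.565, Fernley 2.558, Millford 2.899, Oakdale 2.489, Stonebridge 2.780, Rivermont 2.375.
Geometric-mean thresholds: Ashgrove √(2·3)=2.449, Pinehurst √(8·9)=8.485, Fernley √(2·3)=2.449, Millford √(2·3)=2.449, Oakdale √(2·3)=2.449, Stonebridge √(2·3)=2.449, Rivermont √(2·3)=2.449.
Each quota rounded against its threshold gives Ashgrove 2, Pinehurst 9, Fernley 3, Millford 3, Oakdale 3, Stonebridge 3, Rivermont 2 (total 25).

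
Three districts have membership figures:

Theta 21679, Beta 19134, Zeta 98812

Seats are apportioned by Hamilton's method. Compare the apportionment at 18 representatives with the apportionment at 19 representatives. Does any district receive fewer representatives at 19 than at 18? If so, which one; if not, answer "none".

none

At 18 seats: Theta 3, Beta 2, Zeta 13.
At 19 seats: Theta 3, Beta 3, Zeta 13.
No district's allocation decreased.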